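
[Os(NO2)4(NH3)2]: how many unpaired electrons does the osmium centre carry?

Each nitro (N-bound nitrite) is −1; ammonia is neutral; balancing the 0 overall charge requires Os(IV).
Group 8 minus oxidation state 4 gives a d⁴ configuration.
The spin state decides the count: a 5d ion has a large Δₒ and is invariably low-spin.
An octahedral low-spin d⁴ ion is t₂g⁴e_g⁰, giving 2 unpaired electrons.

2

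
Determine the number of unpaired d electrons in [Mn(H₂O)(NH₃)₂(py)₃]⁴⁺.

Ligand charges: water is neutral; ammonia is neutral; pyridine is neutral. With an overall charge of +4 the manganese centre must be in the +4 oxidation state.
Mn sits in group 7, so the d-electron count is 7 − 4 = 3.
In an octahedral field the d³ configuration is t₂g³e_g⁰ (only one arrangement possible), giving 3 unpaired electrons.

3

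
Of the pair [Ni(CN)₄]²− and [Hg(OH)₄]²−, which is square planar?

For [Ni(CN)₄]²−: Summing ligand charges against the −2 overall charge gives an oxidation state of +2 for nickel. Nickel is a group-10 element; Ni(II) is therefore d⁸. Cyanide is a strong-field ligand (high in the spectrochemical series). A 3d d⁸ ion with strong-field ligands gains enough CFSE to favour square planar over tetrahedral. → square planar.
For [Hg(OH)₄]²−: Each hydroxide is −1; balancing the −2 overall charge requires Hg(II). Hg sits in group 12, so the d-electron count is 12 − 2 = 10. A d¹⁰ ion has no crystal-field stabilisation preference between square planar and tetrahedral, so four ligands adopt the sterically favoured tetrahedral geometry. → tetrahedral.

[Ni(CN)₄]²−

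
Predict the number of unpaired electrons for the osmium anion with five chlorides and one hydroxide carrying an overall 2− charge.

2 unpaired electrons

Each chloride is −1; each hydroxide is −1; balancing the −2 overall charge requires Os(IV).
Osmium is a group-8 element; Os(IV) is therefore d⁴.
The spin state decides the count: a 5d ion has a large Δₒ and is invariably low-spin.
An octahedral low-spin d⁴ ion is t₂g⁴e_g⁰, giving 2 unpaired electrons.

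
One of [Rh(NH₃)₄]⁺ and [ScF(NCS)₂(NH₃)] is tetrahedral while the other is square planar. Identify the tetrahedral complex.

[ScF(NCS)₂(NH₃)]

For [Rh(NH₃)₄]⁺: Ammonia is neutral; balancing the +1 overall charge requires Rh(I). Rhodium is a group-9 element; Rh(I) is therefore d⁸. A 4d d⁸ ion has a large crystal-field splitting; square planar leaves the high-energy d_{x²−y²} orbital empty and maximises CFSE. → square planar.
For [ScF(NCS)₂(NH₃)]: Ligand charges: each fluoride is −1; each isothiocyanate is −1; ammonia is neutral. With an overall charge of 0 the scandium centre must be in the +3 oxidation state. Scandium is a group-3 element; Sc(III) is therefore d⁰. A d⁰ ion has no crystal-field stabilisation preference between square planar and tetrahedral, so four ligands adopt the sterically favoured tetrahedral geometry. → tetrahedral.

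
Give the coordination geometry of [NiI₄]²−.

tetrahedral

Each iodide is −1; balancing the −2 overall charge requires Ni(II).
Ni sits in group 10, so the d-electron count is 10 − 2 = 8.
With 4 monodentate ligands the coordination number is 4.
Iodide is a weak-field ligand.
With weak-field ligands the CFSE gain from square planar is small, so a 3d d⁸ ion takes the sterically preferred tetrahedral geometry.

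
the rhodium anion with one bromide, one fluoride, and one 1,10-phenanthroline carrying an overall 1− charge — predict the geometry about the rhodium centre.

square planar

Each bromide is −1; each fluoride is −1; 1,10-phenanthroline is neutral; balancing the −1 overall charge requires Rh(I).
Group 9 minus oxidation state 1 gives a d⁸ configuration.
Counting donor atoms: 1×bromide (monodentate) → 1 donor; 1×fluoride (monodentate) → 1 donor; 1×1,10-phenanthroline (bidentate) → 2 donors. Coordination number = 4.
A 4d d⁸ ion has a large crystal-field splitting; square planar leaves the high-energy d_{x²−y²} orbital empty and maximises CFSE.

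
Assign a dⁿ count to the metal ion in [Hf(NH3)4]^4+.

d0

Ammonia is neutral; balancing the +4 overall charge requires Hf(IV).
Hafnium is a group-4 element; Hf(IV) is therefore d⁰.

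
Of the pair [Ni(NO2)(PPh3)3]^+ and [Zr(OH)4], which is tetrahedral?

[Zr(OH)4]

For [Ni(NO2)(PPh3)3]^+: Each nitro (N-bound nitrite) is −1; triphenylphosphine is neutral; balancing the +1 overall charge requires Ni(II). Ni sits in group 10, so the d-electron count is 10 − 2 = 8. Nitro (N-bound nitrite) and triphenylphosphine are strong-field ligands (high in the spectrochemical series). A 3d d⁸ ion with strong-field ligands gains enough CFSE to favour square planar over tetrahedral. → square planar.
For [Zr(OH)4]: Summing ligand charges against the 0 overall charge gives an oxidation state of +4 for zirconium. Zr sits in group 4, so the d-electron count is 4 − 4 = 0. A d⁰ ion has no crystal-field stabilisation preference between square planar and tetrahedral, so four ligands adopt the sterically favoured tetrahedral geometry. → tetrahedral.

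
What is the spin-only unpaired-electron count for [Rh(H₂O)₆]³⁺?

0

Ligand charges: water is neutral. With an overall charge of +3 the rhodium centre must be in the +3 oxidation state.
Rhodium is a group-9 element; Rh(III) is therefore d⁶.
The spin state decides the count: a 4d ion has a large Δₒ and is invariably low-spin.
An octahedral low-spin d⁶ ion is t₂g⁶e_g⁰, giving 0 unpaired electrons.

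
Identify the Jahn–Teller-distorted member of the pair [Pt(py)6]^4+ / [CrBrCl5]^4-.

[Pt(py)6]^4+: Ligand charges: pyridine is neutral. With an overall charge of +4 the platinum centre must be in the +4 oxidation state. Group 10 minus oxidation state 4 gives a d⁶ configuration. A 5d ion has a large Δₒ and is invariably low-spin. The d⁶ configuration leaves the e_g set evenly filled (or empty) — no strong Jahn–Teller driving force.
[CrBrCl5]^4-: Summing ligand charges against the −4 overall charge gives an oxidation state of +2 for chromium. Group 6 minus oxidation state 2 gives a d⁴ configuration. Bromide and chloride are weak-field ligands for a first-row metal, so the complex is high-spin. The t₂g³e_g¹ (high-spin) configuration has an unevenly filled e_g set; the Jahn–Teller theorem predicts a tetragonal distortion (typically axial elongation) to lift the degeneracy.

[CrBrCl5]^4-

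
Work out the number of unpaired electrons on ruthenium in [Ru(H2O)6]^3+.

1

Water is neutral; balancing the +3 overall charge requires Ru(III).
Ru sits in group 8, so the d-electron count is 8 − 3 = 5.
The spin state decides the count: a 4d ion has a large Δₒ and is invariably low-spin.
An octahedral low-spin d⁵ ion is t₂g⁵e_g⁰, giving 1 unpaired electron.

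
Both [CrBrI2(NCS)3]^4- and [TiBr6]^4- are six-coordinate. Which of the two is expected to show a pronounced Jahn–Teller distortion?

[CrBrI2(NCS)3]^4-

[CrBrI2(NCS)3]^4-: Each bromide is −1; each iodide is −1; each isothiocyanate is −1; balancing the −4 overall charge requires Cr(II). Chromium is a group-6 element; Cr(II) is therefore d⁴. Bromide, iodide, and isothiocyanate are weak-field ligands for a first-row metal, so the complex is high-spin. The t₂g³e_g¹ (high-spin) configuration has an unevenly filled e_g set; the Jahn–Teller theorem predicts a tetragonal distortion (typically axial elongation) to lift the degeneracy.
[TiBr6]^4-: Ligand charges: each bromide is −1. With an overall charge of −4 the titanium centre must be in the +2 oxidation state. Group 4 minus oxidation state 2 gives a d² configuration. The d² configuration leaves the e_g set evenly filled (or empty) — no strong Jahn–Teller driving force.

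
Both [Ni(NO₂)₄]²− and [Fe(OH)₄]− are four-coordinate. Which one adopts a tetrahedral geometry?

[Fe(OH)₄]−

For [Ni(NO₂)₄]²−: Summing ligand charges against the −2 overall charge gives an oxidation state of +2 for nickel. Ni sits in group 10, so the d-electron count is 10 − 2 = 8. Nitro (N-bound nitrite) is a strong-field ligand (high in the spectrochemical series). A 3d d⁸ ion with strong-field ligands gains enough CFSE to favour square planar over tetrahedral. → square planar.
For [Fe(OH)₄]−: Ligand charges: each hydroxide is −1. With an overall charge of −1 the iron centre must be in the +3 oxidation state. Iron is a group-8 element; Fe(III) is therefore d⁵. A high-spin d⁵ ion has zero CFSE in either geometry, so four ligands adopt the sterically favoured tetrahedral geometry. → tetrahedral.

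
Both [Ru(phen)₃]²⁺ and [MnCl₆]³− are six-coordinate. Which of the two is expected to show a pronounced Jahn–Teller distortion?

[Ru(phen)₃]²⁺: Summing ligand charges against the +2 overall charge gives an oxidation state of +2 for ruthenium. Ruthenium is a group-8 element; Ru(II) is therefore d⁶. A 4d ion has a large Δₒ and is invariably low-spin. The d⁶ configuration leaves the e_g set evenly filled (or empty) — no strong Jahn–Teller driving force.
[MnCl₆]³−: Summing ligand charges against the −3 overall charge gives an oxidation state of +3 for manganese. Mn sits in group 7, so the d-electron count is 7 − 3 = 4. Chloride is a weak-field ligand for a first-row metal, so the complex is high-spin. The t₂g³e_g¹ (high-spin) configuration has an unevenly filled e_g set; the Jahn–Teller theorem predicts a tetragonal distortion (typically axial elongation) to lift the degeneracy.

[MnCl₆]³−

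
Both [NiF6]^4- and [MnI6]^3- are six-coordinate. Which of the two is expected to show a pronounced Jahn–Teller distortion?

[NiF6]^4-: Summing ligand charges against the −4 overall charge gives an oxidation state of +2 for nickel. Group 10 minus oxidation state 2 gives a d⁸ configuration. The d⁸ configuration leaves the e_g set evenly filled (or empty) — no strong Jahn–Teller driving force.
[MnI6]^3-: Summing ligand charges against the −3 overall charge gives an oxidation state of +3 for manganese. Manganese is a group-7 element; Mn(III) is therefore d⁴. Iodide is a weak-field ligand for a first-row metal, so the complex is high-spin. The t₂g³e_g¹ (high-spin) configuration has an unevenly filled e_g set; the Jahn–Teller theorem predicts a tetragonal distortion (typically axial elongation) to lift the degeneracy.

[MnI6]^3-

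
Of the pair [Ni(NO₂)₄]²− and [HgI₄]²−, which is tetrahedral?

For [Ni(NO₂)₄]²−: Ligand charges: each nitro (N-bound nitrite) is −1. With an overall charge of −2 the nickel centre must be in the +2 oxidation state. Group 10 minus oxidation state 2 gives a d⁸ configuration. Nitro (N-bound nitrite) is a strong-field ligand (high in the spectrochemical series). A 3d d⁸ ion with strong-field ligands gains enough CFSE to favour square planar over tetrahedral. → square planar.
For [HgI₄]²−: Summing ligand charges against the −2 overall charge gives an oxidation state of +2 for mercury. Group 12 minus oxidation state 2 gives a d¹⁰ configuration. A d¹⁰ ion has no crystal-field stabilisation preference between square planar and tetrahedral, so four ligands adopt the sterically favoured tetrahedral geometry. → tetrahedral.

[HgI₄]²−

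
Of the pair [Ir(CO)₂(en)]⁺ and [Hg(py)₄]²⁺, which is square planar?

For [Ir(CO)₂(en)]⁺: Summing ligand charges against the +1 overall charge gives an oxidation state of +1 for iridium. Group 9 minus oxidation state 1 gives a d⁸ configuration. A 5d d⁸ ion has a large crystal-field splitting; square planar leaves the high-energy d_{x²−y²} orbital empty and maximises CFSE. → square planar.
For [Hg(py)₄]²⁺: Ligand charges: pyridine is neutral. With an overall charge of +2 the mercury centre must be in the +2 oxidation state. Mercury is a group-12 element; Hg(II) is therefore d¹⁰. A d¹⁰ ion has no crystal-field stabilisation preference between square planar and tetrahedral, so four ligands adopt the sterically favoured tetrahedral geometry. → tetrahedral.

[Ir(CO)₂(en)]⁺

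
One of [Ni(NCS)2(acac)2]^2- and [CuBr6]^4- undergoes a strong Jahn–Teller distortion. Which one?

[Ni(NCS)2(acac)2]^2-: Summing ligand charges against the −2 overall charge gives an oxidation state of +2 for nickel. Nickel is a group-10 element; Ni(II) is therefore d⁸. The d⁸ configuration leaves the e_g set evenly filled (or empty) — no strong Jahn–Teller driving force.
[CuBr6]^4-: Summing ligand charges against the −4 overall charge gives an oxidation state of +2 for copper. Copper is a group-11 element; Cu(II) is therefore d⁹. The t₂g⁶e_g³ configuration has an unevenly filled e_g set; the Jahn–Teller theorem predicts a tetragonal distortion (typically axial elongation) to lift the degeneracy.

[CuBr6]^4-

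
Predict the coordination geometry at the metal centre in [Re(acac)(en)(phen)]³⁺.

Ligand charges: each acetylacetonate is −1; ethylenediamine is neutral; 1,10-phenanthroline is neutral. With an overall charge of +3 the rhenium centre must be in the +4 oxidation state.
Group 7 minus oxidation state 4 gives a d³ configuration.
Counting donor atoms: 1×acetylacetonate (bidentate) → 2 donors; 1×ethylenediamine (bidentate) → 2 donors; 1×1,10-phenanthroline (bidentate) → 2 donors. Coordination number = 6.
Six donors around a single metal centre give an octahedral coordination sphere.

octahedral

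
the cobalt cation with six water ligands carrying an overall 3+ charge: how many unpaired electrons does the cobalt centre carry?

Summing ligand charges against the +3 overall charge gives an oxidation state of +3 for cobalt.
Group 9 minus oxidation state 3 gives a d⁶ configuration.
The spin state decides the count: Co(III) has an exceptionally large octahedral splitting and is low-spin with essentially every ligand except fluoride.
An octahedral low-spin d⁶ ion is t₂g⁶e_g⁰, giving 0 unpaired electrons.

0 unpaired electrons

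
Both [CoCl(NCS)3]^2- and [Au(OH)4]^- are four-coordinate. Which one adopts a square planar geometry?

For [CoCl(NCS)3]^2-: Ligand charges: each chloride is −1; each isothiocyanate is −1. With an overall charge of −2 the cobalt centre must be in the +2 oxidation state. Co sits in group 9, so the d-electron count is 9 − 2 = 7. For a high-spin 3d d⁷ ion with weak-field ligands the small Δₜ gives little square-planar CFSE advantage, so four ligands adopt the sterically favoured tetrahedral geometry. → tetrahedral.
For [Au(OH)4]^-: Each hydroxide is −1; balancing the −1 overall charge requires Au(III). Au sits in group 11, so the d-electron count is 11 − 3 = 8. A 5d d⁸ ion has a large crystal-field splitting; square planar leaves the high-energy d_{x²−y²} orbital empty and maximises CFSE. → square planar.

[Au(OH)4]^-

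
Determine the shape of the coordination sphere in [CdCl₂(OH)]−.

trigonal planar

Each chloride is −1; each hydroxide is −1; balancing the −1 overall charge requires Cd(II).
Group 12 minus oxidation state 2 gives a d¹⁰ configuration.
With 3 monodentate ligands the coordination number is 3.
Three ligands around a d¹⁰ centre minimise repulsion in a trigonal-planar arrangement.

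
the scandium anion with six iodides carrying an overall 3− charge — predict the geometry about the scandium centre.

octahedral

Summing ligand charges against the −3 overall charge gives an oxidation state of +3 for scandium.
Sc sits in group 3, so the d-electron count is 3 − 3 = 0.
With 6 monodentate ligands the coordination number is 6.
Six donors around a single metal centre give an octahedral coordination sphere.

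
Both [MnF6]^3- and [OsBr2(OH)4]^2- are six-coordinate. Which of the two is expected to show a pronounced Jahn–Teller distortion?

[MnF6]^3-: Summing ligand charges against the −3 overall charge gives an oxidation state of +3 for manganese. Manganese is a group-7 element; Mn(III) is therefore d⁴. Fluoride is a weak-field ligand for a first-row metal, so the complex is high-spin. The t₂g³e_g¹ (high-spin) configuration has an unevenly filled e_g set; the Jahn–Teller theorem predicts a tetragonal distortion (typically axial elongation) to lift the degeneracy.
[OsBr2(OH)4]^2-: Each bromide is −1; each hydroxide is −1; balancing the −2 overall charge requires Os(IV). Osmium is a group-8 element; Os(IV) is therefore d⁴. A 5d ion has a large Δₒ and is invariably low-spin. The d⁴ configuration leaves the e_g set evenly filled (or empty) — no strong Jahn–Teller driving force.

[MnF6]^3-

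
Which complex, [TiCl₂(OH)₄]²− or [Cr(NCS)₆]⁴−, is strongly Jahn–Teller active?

[TiCl₂(OH)₄]²−: Each chloride is −1; each hydroxide is −1; balancing the −2 overall charge requires Ti(IV). Ti sits in group 4, so the d-electron count is 4 − 4 = 0. The d⁰ configuration leaves the e_g set evenly filled (or empty) — no strong Jahn–Teller driving force.
[Cr(NCS)₆]⁴−: Ligand charges: each isothiocyanate is −1. With an overall charge of −4 the chromium centre must be in the +2 oxidation state. Chromium is a group-6 element; Cr(II) is therefore d⁴. Isothiocyanate is a weak-field ligand for a first-row metal, so the complex is high-spin. The t₂g³e_g¹ (high-spin) configuration has an unevenly filled e_g set; the Jahn–Teller theorem predicts a tetragonal distortion (typically axial elongation) to lift the degeneracy.

[Cr(NCS)₆]⁴−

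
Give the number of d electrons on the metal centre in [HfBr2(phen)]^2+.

Summing ligand charges against the +2 overall charge gives an oxidation state of +4 for hafnium.
Hf sits in group 4, so the d-electron count is 4 − 4 = 0.

d0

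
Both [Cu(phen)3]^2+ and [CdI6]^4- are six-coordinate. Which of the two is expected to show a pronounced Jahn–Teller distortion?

[Cu(phen)3]^2+: Summing ligand charges against the +2 overall charge gives an oxidation state of +2 for copper. Copper is a group-11 element; Cu(II) is therefore d⁹. The t₂g⁶e_g³ configuration has an unevenly filled e_g set; the Jahn–Teller theorem predicts a tetragonal distortion (typically axial elongation) to lift the degeneracy.
[CdI6]^4-: Each iodide is −1; balancing the −4 overall charge requires Cd(II). Cadmium is a group-12 element; Cd(II) is therefore d¹⁰. The d¹⁰ configuration leaves the e_g set evenly filled (or empty) — no strong Jahn–Teller driving force.

[Cu(phen)3]^2+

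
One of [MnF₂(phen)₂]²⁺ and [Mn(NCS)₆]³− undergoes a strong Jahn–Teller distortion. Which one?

[Mn(NCS)₆]³−

[MnF₂(phen)₂]²⁺: Summing ligand charges against the +2 overall charge gives an oxidation state of +4 for manganese. Mn sits in group 7, so the d-electron count is 7 − 4 = 3. The d³ configuration leaves the e_g set evenly filled (or empty) — no strong Jahn–Teller driving force.
[Mn(NCS)₆]³−: Each isothiocyanate is −1; balancing the −3 overall charge requires Mn(III). Mn sits in group 7, so the d-electron count is 7 − 3 = 4. Isothiocyanate is a weak-field ligand for a first-row metal, so the complex is high-spin. The t₂g³e_g¹ (high-spin) configuration has an unevenly filled e_g set; the Jahn–Teller theorem predicts a tetragonal distortion (typically axial elongation) to lift the degeneracy.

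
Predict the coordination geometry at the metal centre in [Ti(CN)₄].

tetrahedral

Ligand charges: each cyanide is −1. With an overall charge of 0 the titanium centre must be in the +4 oxidation state.
Group 4 minus oxidation state 4 gives a d⁰ configuration.
With 4 monodentate ligands the coordination number is 4.
A d⁰ ion has no crystal-field stabilisation preference between square planar and tetrahedral, so four ligands adopt the sterically favoured tetrahedral geometry.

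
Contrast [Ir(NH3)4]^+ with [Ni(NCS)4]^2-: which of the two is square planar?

[Ir(NH3)4]^+

For [Ir(NH3)4]^+: Summing ligand charges against the +1 overall charge gives an oxidation state of +1 for iridium. Iridium is a group-9 element; Ir(I) is therefore d⁸. A 5d d⁸ ion has a large crystal-field splitting; square planar leaves the high-energy d_{x²−y²} orbital empty and maximises CFSE. → square planar.
For [Ni(NCS)4]^2-: Each isothiocyanate is −1; balancing the −2 overall charge requires Ni(II). Ni sits in group 10, so the d-electron count is 10 − 2 = 8. Isothiocyanate is a weak-field ligand. With weak-field ligands the CFSE gain from square planar is small, so a 3d d⁸ ion takes the sterically preferred tetrahedral geometry. → tetrahedral.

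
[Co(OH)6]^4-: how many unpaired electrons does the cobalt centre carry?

3 unpaired electrons

Ligand charges: each hydroxide is −1. With an overall charge of −4 the cobalt centre must be in the +2 oxidation state.
Group 9 minus oxidation state 2 gives a d⁷ configuration.
The spin state decides the count: Hydroxide is a weak-field ligand for a first-row metal, so the complex is high-spin.
An octahedral high-spin d⁷ ion is t₂g⁵e_g², giving 3 unpaired electrons.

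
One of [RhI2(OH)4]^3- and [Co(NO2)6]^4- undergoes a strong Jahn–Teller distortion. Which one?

[RhI2(OH)4]^3-: Summing ligand charges against the −3 overall charge gives an oxidation state of +3 for rhodium. Rhodium is a group-9 element; Rh(III) is therefore d⁶. A 4d ion has a large Δₒ and is invariably low-spin. The d⁶ configuration leaves the e_g set evenly filled (or empty) — no strong Jahn–Teller driving force.
[Co(NO2)6]^4-: Each nitro (N-bound nitrite) is −1; balancing the −4 overall charge requires Co(II). Cobalt is a group-9 element; Co(II) is therefore d⁷. Nitro (N-bound nitrite) is a strong-field ligand (high in the spectrochemical series) for a first-row metal, so the complex is low-spin. The t₂g⁶e_g¹ (low-spin) configuration has an unevenly filled e_g set; the Jahn–Teller theorem predicts a tetragonal distortion (typically axial elongation) to lift the degeneracy.

[Co(NO2)6]^4-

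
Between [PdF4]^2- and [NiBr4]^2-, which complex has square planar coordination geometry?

For [PdF4]^2-: Summing ligand charges against the −2 overall charge gives an oxidation state of +2 for palladium. Palladium is a group-10 element; Pd(II) is therefore d⁸. A 4d d⁸ ion has a large crystal-field splitting; square planar leaves the high-energy d_{x²−y²} orbital empty and maximises CFSE. → square planar.
For [NiBr4]^2-: Each bromide is −1; balancing the −2 overall charge requires Ni(II). Group 10 minus oxidation state 2 gives a d⁸ configuration. Bromide is a weak-field ligand. With weak-field ligands the CFSE gain from square planar is small, so a 3d d⁸ ion takes the sterically preferred tetrahedral geometry. → tetrahedral.

[PdF4]^2-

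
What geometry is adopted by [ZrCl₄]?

Summing ligand charges against the 0 overall charge gives an oxidation state of +4 for zirconium.
Zirconium is a group-4 element; Zr(IV) is therefore d⁰.
With 4 monodentate ligands the coordination number is 4.
A d⁰ ion has no crystal-field stabilisation preference between square planar and tetrahedral, so four ligands adopt the sterically favoured tetrahedral geometry.

tetrahedral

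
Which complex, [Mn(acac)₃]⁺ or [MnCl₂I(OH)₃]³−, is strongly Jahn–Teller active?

[Mn(acac)₃]⁺: Ligand charges: each acetylacetonate is −1. With an overall charge of +1 the manganese centre must be in the +4 oxidation state. Group 7 minus oxidation state 4 gives a d³ configuration. The d³ configuration leaves the e_g set evenly filled (or empty) — no strong Jahn–Teller driving force.
[MnCl₂I(OH)₃]³−: Ligand charges: each chloride is −1; each iodide is −1; each hydroxide is −1. With an overall charge of −3 the manganese centre must be in the +3 oxidation state. Group 7 minus oxidation state 3 gives a d⁴ configuration. Chloride, hydroxide, and iodide are weak-field ligands for a first-row metal, so the complex is high-spin. The t₂g³e_g¹ (high-spin) configuration has an unevenly filled e_g set; the Jahn–Teller theorem predicts a tetragonal distortion (typically axial elongation) to lift the degeneracy.

[MnCl₂I(OH)₃]³−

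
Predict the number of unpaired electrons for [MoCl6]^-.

1

Summing ligand charges against the −1 overall charge gives an oxidation state of +5 for molybdenum.
Group 6 minus oxidation state 5 gives a d¹ configuration.
In an octahedral field the d¹ configuration is t₂g¹e_g⁰ (only one arrangement possible), giving 1 unpaired electron.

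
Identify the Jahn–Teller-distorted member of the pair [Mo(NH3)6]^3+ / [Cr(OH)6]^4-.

[Mo(NH3)6]^3+: Summing ligand charges against the +3 overall charge gives an oxidation state of +3 for molybdenum. Mo sits in group 6, so the d-electron count is 6 − 3 = 3. The d³ configuration leaves the e_g set evenly filled (or empty) — no strong Jahn–Teller driving force.
[Cr(OH)6]^4-: Each hydroxide is −1; balancing the −4 overall charge requires Cr(II). Group 6 minus oxidation state 2 gives a d⁴ configuration. Hydroxide is a weak-field ligand for a first-row metal, so the complex is high-spin. The t₂g³e_g¹ (high-spin) configuration has an unevenly filled e_g set; the Jahn–Teller theorem predicts a tetragonal distortion (typically axial elongation) to lift the degeneracy.

[Cr(OH)6]^4-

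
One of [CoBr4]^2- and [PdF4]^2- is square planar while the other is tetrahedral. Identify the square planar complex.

[PdF4]^2-

For [CoBr4]^2-: Summing ligand charges against the −2 overall charge gives an oxidation state of +2 for cobalt. Group 9 minus oxidation state 2 gives a d⁷ configuration. For a high-spin 3d d⁷ ion with weak-field ligands the small Δₜ gives little square-planar CFSE advantage, so four ligands adopt the sterically favoured tetrahedral geometry. → tetrahedral.
For [PdF4]^2-: Summing ligand charges against the −2 overall charge gives an oxidation state of +2 for palladium. Palladium is a group-10 element; Pd(II) is therefore d⁸. A 4d d⁸ ion has a large crystal-field splitting; square planar leaves the high-energy d_{x²−y²} orbital empty and maximises CFSE. → square planar.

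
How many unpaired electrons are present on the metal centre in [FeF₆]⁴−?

4 unpaired electrons

Each fluoride is −1; balancing the −4 overall charge requires Fe(II).
Iron is a group-8 element; Fe(II) is therefore d⁶.
The spin state decides the count: Fluoride is a weak-field ligand for a first-row metal, so the complex is high-spin.
An octahedral high-spin d⁶ ion is t₂g⁴e_g², giving 4 unpaired electrons.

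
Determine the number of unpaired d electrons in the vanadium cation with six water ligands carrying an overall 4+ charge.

1 unpaired electron

Ligand charges: water is neutral. With an overall charge of +4 the vanadium centre must be in the +4 oxidation state.
Vanadium is a group-5 element; V(IV) is therefore d¹.
In an octahedral field the d¹ configuration is t₂g¹e_g⁰ (only one arrangement possible), giving 1 unpaired electron.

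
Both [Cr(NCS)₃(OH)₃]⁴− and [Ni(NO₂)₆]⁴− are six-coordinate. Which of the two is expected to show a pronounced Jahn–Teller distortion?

[Cr(NCS)₃(OH)₃]⁴−

[Cr(NCS)₃(OH)₃]⁴−: Summing ligand charges against the −4 overall charge gives an oxidation state of +2 for chromium. Group 6 minus oxidation state 2 gives a d⁴ configuration. Hydroxide and isothiocyanate are weak-field ligands for a first-row metal, so the complex is high-spin. The t₂g³e_g¹ (high-spin) configuration has an unevenly filled e_g set; the Jahn–Teller theorem predicts a tetragonal distortion (typically axial elongation) to lift the degeneracy.
[Ni(NO₂)₆]⁴−: Summing ligand charges against the −4 overall charge gives an oxidation state of +2 for nickel. Nickel is a group-10 element; Ni(II) is therefore d⁸. The d⁸ configuration leaves the e_g set evenly filled (or empty) — no strong Jahn–Teller driving force.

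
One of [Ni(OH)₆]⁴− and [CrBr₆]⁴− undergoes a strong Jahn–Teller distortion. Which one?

[Ni(OH)₆]⁴−: Ligand charges: each hydroxide is −1. With an overall charge of −4 the nickel centre must be in the +2 oxidation state. Group 10 minus oxidation state 2 gives a d⁸ configuration. The d⁸ configuration leaves the e_g set evenly filled (or empty) — no strong Jahn–Teller driving force.
[CrBr₆]⁴−: Ligand charges: each bromide is −1. With an overall charge of −4 the chromium centre must be in the +2 oxidation state. Chromium is a group-6 element; Cr(II) is therefore d⁴. Bromide is a weak-field ligand for a first-row metal, so the complex is high-spin. The t₂g³e_g¹ (high-spin) configuration has an unevenly filled e_g set; the Jahn–Teller theorem predicts a tetragonal distortion (typically axial elongation) to lift the degeneracy.

[CrBr₆]⁴−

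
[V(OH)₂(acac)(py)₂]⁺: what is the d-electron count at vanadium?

d¹

Each hydroxide is −1; each acetylacetonate is −1; pyridine is neutral; balancing the +1 overall charge requires V(IV).
Group 5 minus oxidation state 4 gives a d¹ configuration.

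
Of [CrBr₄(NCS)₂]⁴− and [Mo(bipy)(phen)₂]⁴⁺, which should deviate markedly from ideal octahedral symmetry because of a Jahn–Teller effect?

[CrBr₄(NCS)₂]⁴−: Ligand charges: each bromide is −1; each isothiocyanate is −1. With an overall charge of −4 the chromium centre must be in the +2 oxidation state. Cr sits in group 6, so the d-electron count is 6 − 2 = 4. Bromide and isothiocyanate are weak-field ligands for a first-row metal, so the complex is high-spin. The t₂g³e_g¹ (high-spin) configuration has an unevenly filled e_g set; the Jahn–Teller theorem predicts a tetragonal distortion (typically axial elongation) to lift the degeneracy.
[Mo(bipy)(phen)₂]⁴⁺: 2,2′-bipyridine is neutral; 1,10-phenanthroline is neutral; balancing the +4 overall charge requires Mo(IV). Group 6 minus oxidation state 4 gives a d² configuration. The d² configuration leaves the e_g set evenly filled (or empty) — no strong Jahn–Teller driving force.

[CrBr₄(NCS)₂]⁴−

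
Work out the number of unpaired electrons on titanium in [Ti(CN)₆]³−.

Each cyanide is −1; balancing the −3 overall charge requires Ti(III).
Titanium is a group-4 element; Ti(III) is therefore d¹.
In an octahedral field the d¹ configuration is t₂g¹e_g⁰ (only one arrangement possible), giving 1 unpaired electron.

1 unpaired electron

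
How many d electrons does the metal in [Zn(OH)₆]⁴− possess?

Summing ligand charges against the −4 overall charge gives an oxidation state of +2 for zinc.
Zinc is a group-12 element; Zn(II) is therefore d¹⁰.

d¹⁰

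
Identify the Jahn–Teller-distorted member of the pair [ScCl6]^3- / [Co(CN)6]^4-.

[Co(CN)6]^4-

[ScCl6]^3-: Summing ligand charges against the −3 overall charge gives an oxidation state of +3 for scandium. Group 3 minus oxidation state 3 gives a d⁰ configuration. The d⁰ configuration leaves the e_g set evenly filled (or empty) — no strong Jahn–Teller driving force.
[Co(CN)6]^4-: Ligand charges: each cyanide is −1. With an overall charge of −4 the cobalt centre must be in the +2 oxidation state. Cobalt is a group-9 element; Co(II) is therefore d⁷. Cyanide is a strong-field ligand (high in the spectrochemical series) for a first-row metal, so the complex is low-spin. The t₂g⁶e_g¹ (low-spin) configuration has an unevenly filled e_g set; the Jahn–Teller theorem predicts a tetragonal distortion (typically axial elongation) to lift the degeneracy.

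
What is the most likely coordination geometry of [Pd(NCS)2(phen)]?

Summing ligand charges against the 0 overall charge gives an oxidation state of +2 for palladium.
Palladium is a group-10 element; Pd(II) is therefore d⁸.
Counting donor atoms: 2×isothiocyanate (monodentate) → 2 donors; 1×1,10-phenanthroline (bidentate) → 2 donors. Coordination number = 4.
A 4d d⁸ ion has a large crystal-field splitting; square planar leaves the high-energy d_{x²−y²} orbital empty and maximises CFSE.

square planar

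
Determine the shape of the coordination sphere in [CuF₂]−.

linear

Each fluoride is −1; balancing the −1 overall charge requires Cu(I).
Group 11 minus oxidation state 1 gives a d¹⁰ configuration.
Coordination number: 2.
A d¹⁰ ion with only two ligands adopts a linear arrangement (sp hybridisation; no CFSE preference).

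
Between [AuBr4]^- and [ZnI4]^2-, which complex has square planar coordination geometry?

[AuBr4]^-

For [AuBr4]^-: Each bromide is −1; balancing the −1 overall charge requires Au(III). Group 11 minus oxidation state 3 gives a d⁸ configuration. A 5d d⁸ ion has a large crystal-field splitting; square planar leaves the high-energy d_{x²−y²} orbital empty and maximises CFSE. → square planar.
For [ZnI4]^2-: Summing ligand charges against the −2 overall charge gives an oxidation state of +2 for zinc. Zinc is a group-12 element; Zn(II) is therefore d¹⁰. A d¹⁰ ion has no crystal-field stabilisation preference between square planar and tetrahedral, so four ligands adopt the sterically favoured tetrahedral geometry. → tetrahedral.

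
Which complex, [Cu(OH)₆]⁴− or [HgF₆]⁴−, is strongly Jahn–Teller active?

[Cu(OH)₆]⁴−: Each hydroxide is −1; balancing the −4 overall charge requires Cu(II). Cu sits in group 11, so the d-electron count is 11 − 2 = 9. The t₂g⁶e_g³ configuration has an unevenly filled e_g set; the Jahn–Teller theorem predicts a tetragonal distortion (typically axial elongation) to lift the degeneracy.
[HgF₆]⁴−: Ligand charges: each fluoride is −1. With an overall charge of −4 the mercury centre must be in the +2 oxidation state. Mercury is a group-12 element; Hg(II) is therefore d¹⁰. The d¹⁰ configuration leaves the e_g set evenly filled (or empty) — no strong Jahn–Teller driving force.

[Cu(OH)₆]⁴−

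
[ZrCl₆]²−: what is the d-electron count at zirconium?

Summing ligand charges against the −2 overall charge gives an oxidation state of +4 for zirconium.
Zr sits in group 4, so the d-electron count is 4 − 4 = 0.

d0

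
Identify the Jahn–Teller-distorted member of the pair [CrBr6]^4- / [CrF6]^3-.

[CrBr6]^4-

[CrBr6]^4-: Each bromide is −1; balancing the −4 overall charge requires Cr(II). Cr sits in group 6, so the d-electron count is 6 − 2 = 4. Bromide is a weak-field ligand for a first-row metal, so the complex is high-spin. The t₂g³e_g¹ (high-spin) configuration has an unevenly filled e_g set; the Jahn–Teller theorem predicts a tetragonal distortion (typically axial elongation) to lift the degeneracy.
[CrF6]^3-: Summing ligand charges against the −3 overall charge gives an oxidation state of +3 for chromium. Cr sits in group 6, so the d-electron count is 6 − 3 = 3. The d³ configuration leaves the e_g set evenly filled (or empty) — no strong Jahn–Teller driving force.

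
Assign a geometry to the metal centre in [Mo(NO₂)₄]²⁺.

tetrahedral

Each nitro (N-bound nitrite) is −1; balancing the +2 overall charge requires Mo(VI).
Group 6 minus oxidation state 6 gives a d⁰ configuration.
Coordination number: 4.
A d⁰ ion has no crystal-field stabilisation preference between square planar and tetrahedral, so four ligands adopt the sterically favoured tetrahedral geometry.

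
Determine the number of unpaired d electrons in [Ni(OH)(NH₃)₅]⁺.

Each hydroxide is −1; ammonia is neutral; balancing the +1 overall charge requires Ni(II).
Group 10 minus oxidation state 2 gives a d⁸ configuration.
In an octahedral field the d⁸ configuration is t₂g⁶e_g² (only one arrangement possible), giving 2 unpaired electrons.

2 unpaired electrons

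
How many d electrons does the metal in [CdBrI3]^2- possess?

d10

Each bromide is −1; each iodide is −1; balancing the −2 overall charge requires Cd(II).
Cd sits in group 12, so the d-electron count is 12 − 2 = 10.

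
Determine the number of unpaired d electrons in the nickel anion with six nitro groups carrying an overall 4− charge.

2 unpaired electrons

Summing ligand charges against the −4 overall charge gives an oxidation state of +2 for nickel.
Ni sits in group 10, so the d-electron count is 10 − 2 = 8.
In an octahedral field the d⁸ configuration is t₂g⁶e_g² (only one arrangement possible), giving 2 unpaired electrons.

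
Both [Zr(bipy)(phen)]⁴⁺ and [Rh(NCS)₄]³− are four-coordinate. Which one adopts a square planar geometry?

For [Zr(bipy)(phen)]⁴⁺: 2,2′-bipyridine is neutral; 1,10-phenanthroline is neutral; balancing the +4 overall charge requires Zr(IV). Zr sits in group 4, so the d-electron count is 4 − 4 = 0. A d⁰ ion has no crystal-field stabilisation preference between square planar and tetrahedral, so four ligands adopt the sterically favoured tetrahedral geometry. → tetrahedral.
For [Rh(NCS)₄]³−: Ligand charges: each isothiocyanate is −1. With an overall charge of −3 the rhodium centre must be in the +1 oxidation state. Rh sits in group 9, so the d-electron count is 9 − 1 = 8. A 4d d⁸ ion has a large crystal-field splitting; square planar leaves the high-energy d_{x²−y²} orbital empty and maximises CFSE. → square planar.

[Rh(NCS)₄]³−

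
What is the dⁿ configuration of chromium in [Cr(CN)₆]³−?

Ligand charges: each cyanide is −1. With an overall charge of −3 the chromium centre must be in the +3 oxidation state.
Chromium is a group-6 element; Cr(III) is therefore d³.

d3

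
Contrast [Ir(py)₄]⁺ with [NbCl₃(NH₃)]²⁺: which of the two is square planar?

For [Ir(py)₄]⁺: Summing ligand charges against the +1 overall charge gives an oxidation state of +1 for iridium. Ir sits in group 9, so the d-electron count is 9 − 1 = 8. A 5d d⁸ ion has a large crystal-field splitting; square planar leaves the high-energy d_{x²−y²} orbital empty and maximises CFSE. → square planar.
For [NbCl₃(NH₃)]²⁺: Each chloride is −1; ammonia is neutral; balancing the +2 overall charge requires Nb(V). Niobium is a group-5 element; Nb(V) is therefore d⁰. A d⁰ ion has no crystal-field stabilisation preference between square planar and tetrahedral, so four ligands adopt the sterically favoured tetrahedral geometry. → tetrahedral.

[Ir(py)₄]⁺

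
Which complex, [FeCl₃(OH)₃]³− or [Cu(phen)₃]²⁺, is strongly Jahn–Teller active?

[Cu(phen)₃]²⁺

[FeCl₃(OH)₃]³−: Summing ligand charges against the −3 overall charge gives an oxidation state of +3 for iron. Iron is a group-8 element; Fe(III) is therefore d⁵. Chloride and hydroxide are weak-field ligands for a first-row metal, so the complex is high-spin. The d⁵ configuration leaves the e_g set evenly filled (or empty) — no strong Jahn–Teller driving force.
[Cu(phen)₃]²⁺: Ligand charges: 1,10-phenanthroline is neutral. With an overall charge of +2 the copper centre must be in the +2 oxidation state. Cu sits in group 11, so the d-electron count is 11 − 2 = 9. The t₂g⁶e_g³ configuration has an unevenly filled e_g set; the Jahn–Teller theorem predicts a tetragonal distortion (typically axial elongation) to lift the degeneracy.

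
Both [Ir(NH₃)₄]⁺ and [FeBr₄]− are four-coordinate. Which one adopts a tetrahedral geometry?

For [Ir(NH₃)₄]⁺: Summing ligand charges against the +1 overall charge gives an oxidation state of +1 for iridium. Iridium is a group-9 element; Ir(I) is therefore d⁸. A 5d d⁸ ion has a large crystal-field splitting; square planar leaves the high-energy d_{x²−y²} orbital empty and maximises CFSE. → square planar.
For [FeBr₄]−: Each bromide is −1; balancing the −1 overall charge requires Fe(III). Group 8 minus oxidation state 3 gives a d⁵ configuration. A high-spin d⁵ ion has zero CFSE in either geometry, so four ligands adopt the sterically favoured tetrahedral geometry. → tetrahedral.

[FeBr₄]−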